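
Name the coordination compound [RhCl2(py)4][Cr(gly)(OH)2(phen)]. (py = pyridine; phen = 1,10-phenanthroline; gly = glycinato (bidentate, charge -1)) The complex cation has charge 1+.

dichlorotetrakis(pyridine)rhodium(III) (glycinato)dihydroxo(1,10-phenanthroline)chromate(II)

The complex cation is given as 1+; its ligand charges sum to -2, so Rh = +3.
A 1:1 salt means the anion carries the equal and opposite charge, 1−.
Anion: ligand charges sum to -3; for the ion to be 1−, Cr = +2.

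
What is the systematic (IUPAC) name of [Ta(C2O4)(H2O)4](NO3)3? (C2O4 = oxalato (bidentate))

The 3 nitrate counter-ions carry a total charge of -3, so each complex ion is 3+.
Ligand charges: 4×aqua (neutral), 1×oxalato (-2 each); total -2. So Ta + (-2) = 3+, giving Ta = +5.
Ligands are named alphabetically: aqua before oxalato.

tetraaquaoxalatotantalum(V) nitrate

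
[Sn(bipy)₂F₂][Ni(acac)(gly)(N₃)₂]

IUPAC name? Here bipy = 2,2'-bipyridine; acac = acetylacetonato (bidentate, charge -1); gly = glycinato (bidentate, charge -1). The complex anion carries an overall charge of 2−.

The complex anion is given as 2−; its ligand charges sum to -4, so Ni = +2.
A 1:1 salt means the cation carries the equal and opposite charge, 2+.
Cation: ligand charges sum to -2; for the ion to be 2+, Sn = +4.

bis(2,2'-bipyridine)difluorotin(IV) (acetylacetonato)diazido(glycinato)nickelate(II)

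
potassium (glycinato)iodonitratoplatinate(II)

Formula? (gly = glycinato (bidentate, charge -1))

K[Pt(gly)I(NO3)]

Ligands: 1 nitrato (NO3, -1), 1 iodo (I, -1), 1 glycinato (gly, -1). Ligand charge sum = -3.
With Pt in oxidation state +2, the complex ion is [Pt...]^1−.
Charge balance with potassium (+1) requires 1 complex ion per 1 potassium.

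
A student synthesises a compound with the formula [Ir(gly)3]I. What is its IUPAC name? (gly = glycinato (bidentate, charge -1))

The 1 iodide counter-ion carries a total charge of -1, so each complex ion is 1+.
Ligand charges: 3×glycinato (-1 each); total -3. So Ir + (-3) = 1+, giving Ir = +4.

tris(glycinato)iridium(IV) iodide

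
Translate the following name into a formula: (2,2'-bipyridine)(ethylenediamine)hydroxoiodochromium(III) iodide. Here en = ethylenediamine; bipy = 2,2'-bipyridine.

Ligands: 1 ethylenediamine (en, neutral), 1 iodo (I, -1), 1 2,2'-bipyridine (bipy, neutral), 1 hydroxo (OH, -1). Ligand charge sum = -2.
Charge balance with iodide (-1) requires 1 complex ion per 1 iodide.

[Cr(bipy)(en)I(OH)]I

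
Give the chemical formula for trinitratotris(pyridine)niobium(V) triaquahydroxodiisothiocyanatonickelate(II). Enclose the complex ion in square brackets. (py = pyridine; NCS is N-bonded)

Cation [Nb…]: ligand charges -3, Nb(V) ⇒ ion charge 2+.
Anion [Ni…]: ligand charges -3, Ni(II) ⇒ ion charge 1−.

[Nb(NO3)3(py)3][Ni(H2O)3(NCS)2(OH)]2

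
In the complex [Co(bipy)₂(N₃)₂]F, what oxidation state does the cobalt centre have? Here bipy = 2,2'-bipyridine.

1 fluoride outside the brackets (-1 each) → the complex ion is 1+.
Ligand charges: 2×bipy neutral; 2×N3 = -2; sum -2.
Co + (-2) = 1+ ⇒ Co is +3.

+3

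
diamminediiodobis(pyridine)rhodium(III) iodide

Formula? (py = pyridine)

[RhI2(NH3)2(py)2]I

Ligands: 2 iodo (I, -1), 2 pyridine (py, neutral), 2 ammine (NH3, neutral). Ligand charge sum = -2.
With Rh in oxidation state +3, the complex ion is [Rh...]^1+.
Charge balance with iodide (-1) requires 1 complex ion per 1 iodide.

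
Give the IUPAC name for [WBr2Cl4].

There is no counter-ion, so the complex is neutral overall.
Ligand charges: 4×chloro (-1 each), 2×bromo (-1 each); total -6. So W + (-6) = 0, giving W = +6.
Ligands are named alphabetically: bromo before chloro.

dibromotetrachlorotungsten(VI)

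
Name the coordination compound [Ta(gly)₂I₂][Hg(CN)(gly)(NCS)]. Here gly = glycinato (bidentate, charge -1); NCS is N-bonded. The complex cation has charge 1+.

Both ions are complex: the cation is named first with the plain metal name, the anion second with the -ate form; each ion's ligands are alphabetised independently.
The complex cation is given as 1+; its ligand charges sum to -4, so Ta = +5.
A 1:1 salt means the anion carries the equal and opposite charge, 1−.
Anion: ligand charges sum to -3; for the ion to be 1−, Hg = +2.

bis(glycinato)diiodotantalum(V) cyano(glycinato)isothiocyanatomercurate(II)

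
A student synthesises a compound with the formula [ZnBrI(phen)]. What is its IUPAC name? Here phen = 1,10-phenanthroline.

There is no counter-ion, so the complex is neutral overall.
Ligand charges: 1×1,10-phenanthroline (neutral), 1×bromo (-1 each), 1×iodo (-1 each); total -2. So Zn + (-2) = 0, giving Zn = +2.
Ligands are named alphabetically: bromo before iodo before phenanthroline.

bromoiodo(1,10-phenanthroline)zinc(II)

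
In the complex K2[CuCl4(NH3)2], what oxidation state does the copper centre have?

+2

2 potassium outside the brackets (+1 each) → the complex ion is 2−.
Ligand charges: 2×NH3 neutral; 4×Cl = -4; sum -4.
Cu + (-4) = 2− ⇒ Cu is +2.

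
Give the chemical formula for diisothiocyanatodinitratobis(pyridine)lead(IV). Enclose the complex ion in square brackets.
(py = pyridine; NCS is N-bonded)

[Pb(NCS)2(NO3)2(py)2]

Ligands: 2 pyridine (py, neutral), 2 nitrato (NO3, -1), 2 isothiocyanato (NCS, -1). Ligand charge sum = -4.
With Pb in oxidation state +4, the complex ion is [Pb...].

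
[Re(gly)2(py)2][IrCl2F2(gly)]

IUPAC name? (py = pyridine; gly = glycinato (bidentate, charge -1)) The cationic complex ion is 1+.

Both ions are complex: the cation is named first with the plain metal name, the anion second with the -ate form; each ion's ligands are alphabetised independently.
The complex cation is given as 1+; its ligand charges sum to -2, so Re = +3.
A 1:1 salt means the anion carries the equal and opposite charge, 1−.
Anion: ligand charges sum to -5; for the ion to be 1−, Ir = +4.

bis(glycinato)bis(pyridine)rhenium(III) dichlorodifluoro(glycinato)iridate(IV)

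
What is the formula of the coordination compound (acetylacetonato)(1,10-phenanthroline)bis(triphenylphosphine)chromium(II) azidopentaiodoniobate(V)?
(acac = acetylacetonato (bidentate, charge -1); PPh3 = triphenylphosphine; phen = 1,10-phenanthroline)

Cation [Cr…]: ligand charges -1, Cr(II) ⇒ ion charge 1+.
Anion [Nb…]: ligand charges -6, Nb(V) ⇒ ion charge 1−.

[Cr(acac)(phen)(PPh3)2][NbI5(N3)]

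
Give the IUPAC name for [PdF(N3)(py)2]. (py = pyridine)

azidofluorobis(pyridine)palladium(II)

There is no counter-ion, so the complex is neutral overall.
Ligand charges: 1×azido (-1 each), 1×fluoro (-1 each), 2×pyridine (neutral); total -2. So Pd + (-2) = 0, giving Pd = +2.
Ligands are named alphabetically: azido before fluoro before pyridine.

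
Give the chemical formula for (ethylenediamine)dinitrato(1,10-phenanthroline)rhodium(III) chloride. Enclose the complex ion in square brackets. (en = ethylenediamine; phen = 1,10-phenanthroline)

Ligands: 1 ethylenediamine (en, neutral), 1 1,10-phenanthroline (phen, neutral), 2 nitrato (NO3, -1). Ligand charge sum = -2.
With Rh in oxidation state +3, the complex ion is [Rh...]^1+.
Charge balance with chloride (-1) requires 1 complex ion per 1 chloride.

[Rh(en)(NO3)2(phen)]Cl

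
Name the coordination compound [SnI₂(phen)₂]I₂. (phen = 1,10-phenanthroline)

The 2 iodide counter-ions carry a total charge of -2, so each complex ion is 2+.
Ligand charges: 2×1,10-phenanthroline (neutral), 2×iodo (-1 each); total -2. So Sn + (-2) = 2+, giving Sn = +4.
Ligands are named alphabetically: iodo before phenanthroline.

diiodobis(1,10-phenanthroline)tin(IV) iodide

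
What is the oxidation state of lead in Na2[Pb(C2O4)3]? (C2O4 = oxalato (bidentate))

+4

2 sodium outside the brackets (+1 each) → the complex ion is 2−.
Ligand charges: 3×C2O4 = -6; sum -6.
Pb + (-6) = 2− ⇒ Pb is +4.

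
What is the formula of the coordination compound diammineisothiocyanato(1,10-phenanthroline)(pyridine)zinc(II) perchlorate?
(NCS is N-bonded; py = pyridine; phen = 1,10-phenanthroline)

[Zn(NCS)(NH3)2(phen)(py)]ClO4

Ligands: 1 isothiocyanato (NCS, -1), 1 pyridine (py, neutral), 1 1,10-phenanthroline (phen, neutral), 2 ammine (NH3, neutral). Ligand charge sum = -1.
Charge balance with perchlorate (-1) requires 1 complex ion per 1 perchlorate.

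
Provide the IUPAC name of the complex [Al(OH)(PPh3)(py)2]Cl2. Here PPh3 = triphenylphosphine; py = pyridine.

The 2 chloride counter-ions carry a total charge of -2, so each complex ion is 2+.
Ligand charges: 1×triphenylphosphine (neutral), 1×hydroxo (-1 each), 2×pyridine (neutral); total -1. So Al + (-1) = 2+, giving Al = +3.
Ligands are named alphabetically: hydroxo before pyridine before triphenylphosphine.

hydroxobis(pyridine)(triphenylphosphine)aluminium(III) chloride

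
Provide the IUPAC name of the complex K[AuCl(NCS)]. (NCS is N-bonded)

potassium chloroisothiocyanatoaurate(I)

The 1 potassium counter-ion carries a total charge of +1, so each complex ion is 1−.
Ligand charges: 1×chloro (-1 each), 1×isothiocyanato (-1 each); total -2. So Au + (-2) = 1−, giving Au = +1.
Ligands are named alphabetically: chloro before isothiocyanato.
The complex ion is anionic, so gold takes the -ate form aurate(I).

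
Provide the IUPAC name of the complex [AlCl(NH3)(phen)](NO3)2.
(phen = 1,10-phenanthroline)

amminechloro(1,10-phenanthroline)aluminium(III) nitrate

The 2 nitrate counter-ions carry a total charge of -2, so each complex ion is 2+.
Ligand charges: 1×chloro (-1 each), 1×1,10-phenanthroline (neutral), 1×ammine (neutral); total -1. So Al + (-1) = 2+, giving Al = +3.
Ligands are named alphabetically: ammine before chloro before phenanthroline.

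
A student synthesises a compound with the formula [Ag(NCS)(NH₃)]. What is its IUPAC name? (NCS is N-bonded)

ammineisothiocyanatosilver(I)

There is no counter-ion, so the complex is neutral overall.
Ligand charges: 1×isothiocyanato (-1 each), 1×ammine (neutral); total -1. So Ag + (-1) = 0, giving Ag = +1.
Ligands are named alphabetically: ammine before isothiocyanato.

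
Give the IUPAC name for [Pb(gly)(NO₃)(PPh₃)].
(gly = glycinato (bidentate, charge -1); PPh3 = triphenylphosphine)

(glycinato)nitrato(triphenylphosphine)lead(II)

There is no counter-ion, so the complex is neutral overall.
Ligand charges: 1×glycinato (-1 each), 1×triphenylphosphine (neutral), 1×nitrato (-1 each); total -2. So Pb + (-2) = 0, giving Pb = +2.
Ligands are named alphabetically: glycinato before nitrato before triphenylphosphine.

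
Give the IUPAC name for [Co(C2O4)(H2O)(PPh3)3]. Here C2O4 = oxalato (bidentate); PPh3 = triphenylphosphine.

aquaoxalatotris(triphenylphosphine)cobalt(II)

There is no counter-ion, so the complex is neutral overall.
Ligand charges: 1×aqua (neutral), 1×oxalato (-2 each), 3×triphenylphosphine (neutral); total -2. So Co + (-2) = 0, giving Co = +2.
Ligands are named alphabetically: aqua before oxalato before triphenylphosphine.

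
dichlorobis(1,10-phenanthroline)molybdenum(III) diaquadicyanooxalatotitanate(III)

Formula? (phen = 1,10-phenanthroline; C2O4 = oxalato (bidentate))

Cation [Mo…]: ligand charges -2, Mo(III) ⇒ ion charge 1+.
Anion [Ti…]: ligand charges -4, Ti(III) ⇒ ion charge 1−.

[MoCl2(phen)2][Ti(C2O4)(CN)2(H2O)2]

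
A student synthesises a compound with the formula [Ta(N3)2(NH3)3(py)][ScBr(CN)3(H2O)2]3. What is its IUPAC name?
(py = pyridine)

triamminediazido(pyridine)tantalum(V) diaquabromotricyanoscandate(III)

Both ions are complex: the cation is named first with the plain metal name, the anion second with the -ate form; each ion's ligands are alphabetised independently.
Scandium is always +3 in its complexes; the anion's ligand charges sum to -4, so the complex anion is 1−.
With 3 anions per cation, the cation must be 3×1 = 3+.
Cation: ligand charges sum to -2; for the ion to be 3+, Ta = +5.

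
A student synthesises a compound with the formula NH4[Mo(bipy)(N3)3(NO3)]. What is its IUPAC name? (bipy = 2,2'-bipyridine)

ammonium triazido(2,2'-bipyridine)nitratomolybdate(III)

The 1 ammonium counter-ion carries a total charge of +1, so each complex ion is 1−.
Ligand charges: 3×azido (-1 each), 1×2,2'-bipyridine (neutral), 1×nitrato (-1 each); total -4. So Mo + (-4) = 1−, giving Mo = +3.
Ligands are named alphabetically: azido before bipyridine before nitrato.
The complex ion is anionic, so molybdenum takes the -ate form molybdate(III).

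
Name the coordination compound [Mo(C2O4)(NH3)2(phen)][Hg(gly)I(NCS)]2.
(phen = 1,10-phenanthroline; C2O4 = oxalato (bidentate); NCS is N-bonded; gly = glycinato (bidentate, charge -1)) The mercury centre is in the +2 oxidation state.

diammineoxalato(1,10-phenanthroline)molybdenum(IV) (glycinato)iodoisothiocyanatomercurate(II)

Both ions are complex: the cation is named first with the plain metal name, the anion second with the -ate form; each ion's ligands are alphabetised independently.
Hg is given as +2; the anion's ligand charges sum to -3, so the complex anion is 1−.
With 2 anions per cation, the cation must be 2×1 = 2+.
Cation: ligand charges sum to -2; for the ion to be 2+, Mo = +4.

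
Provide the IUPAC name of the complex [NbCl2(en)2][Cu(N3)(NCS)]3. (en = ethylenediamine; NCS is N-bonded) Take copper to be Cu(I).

dichlorobis(ethylenediamine)niobium(V) azidoisothiocyanatocuprate(I)

Cu is given as +1; the anion's ligand charges sum to -2, so the complex anion is 1−.
With 3 anions per cation, the cation must be 3×1 = 3+.
Cation: ligand charges sum to -2; for the ion to be 3+, Nb = +5.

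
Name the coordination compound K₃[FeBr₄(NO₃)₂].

The 3 potassium counter-ions carry a total charge of +3, so each complex ion is 3−.
Ligand charges: 2×nitrato (-1 each), 4×bromo (-1 each); total -6. So Fe + (-6) = 3−, giving Fe = +3.
The complex ion is anionic, so iron takes the -ate form ferrate(III).

potassium tetrabromodinitratoferrate(III)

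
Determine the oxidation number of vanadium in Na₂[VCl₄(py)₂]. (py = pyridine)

2 sodium outside the brackets (+1 each) → the complex ion is 2−.
Ligand charges: 4×Cl = -4; 2×py neutral; sum -4.
V + (-4) = 2− ⇒ V is +2.

+2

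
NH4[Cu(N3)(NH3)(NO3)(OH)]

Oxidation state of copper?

1 ammonium outside the brackets (+1 each) → the complex ion is 1−.
Ligand charges: 1×NO3 = -1; 1×N3 = -1; 1×NH3 neutral; 1×OH = -1; sum -3.
Cu + (-3) = 1− ⇒ Cu is +2.

+2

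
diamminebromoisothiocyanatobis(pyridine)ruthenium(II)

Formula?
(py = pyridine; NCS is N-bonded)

Ligands: 2 ammine (NH3, neutral), 2 pyridine (py, neutral), 1 bromo (Br, -1), 1 isothiocyanato (NCS, -1). Ligand charge sum = -2.
With Ru in oxidation state +2, the complex ion is [Ru...].

[RuBr(NCS)(NH3)2(py)2]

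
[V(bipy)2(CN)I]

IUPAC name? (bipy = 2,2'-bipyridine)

There is no counter-ion, so the complex is neutral overall.
Ligand charges: 1×cyano (-1 each), 2×2,2'-bipyridine (neutral), 1×iodo (-1 each); total -2. So V + (-2) = 0, giving V = +2.
Ligands are named alphabetically: bipyridine before cyano before iodo.

bis(2,2'-bipyridine)cyanoiodovanadium(II)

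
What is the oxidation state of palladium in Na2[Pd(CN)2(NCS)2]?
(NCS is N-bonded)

2 sodium outside the brackets (+1 each) → the complex ion is 2−.
Ligand charges: 2×CN = -2; 2×NCS = -2; sum -4.
Pd + (-4) = 2− ⇒ Pd is +2.

+2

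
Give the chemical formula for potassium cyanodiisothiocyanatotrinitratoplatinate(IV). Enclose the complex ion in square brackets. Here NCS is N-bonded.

Ligands: 1 cyano (CN, -1), 2 isothiocyanato (NCS, -1), 3 nitrato (NO3, -1). Ligand charge sum = -6.
With Pt in oxidation state +4, the complex ion is [Pt...]^2−.
Charge balance with potassium (+1) requires 1 complex ion per 2 potassium.

K2[Pt(CN)(NCS)2(NO3)3]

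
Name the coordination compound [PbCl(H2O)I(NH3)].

ammineaquachloroiodolead(II)

There is no counter-ion, so the complex is neutral overall.
Ligand charges: 1×ammine (neutral), 1×aqua (neutral), 1×iodo (-1 each), 1×chloro (-1 each); total -2. So Pb + (-2) = 0, giving Pb = +2.
Ligands are named alphabetically: ammine before aqua before chloro before iodo.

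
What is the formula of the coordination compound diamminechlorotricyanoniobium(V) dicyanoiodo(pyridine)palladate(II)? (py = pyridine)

[NbCl(CN)3(NH3)2][Pd(CN)2I(py)]

Cation [Nb…]: ligand charges -4, Nb(V) ⇒ ion charge 1+.
Anion [Pd…]: ligand charges -3, Pd(II) ⇒ ion charge 1−.
One 1+ cation balances one 1− anion.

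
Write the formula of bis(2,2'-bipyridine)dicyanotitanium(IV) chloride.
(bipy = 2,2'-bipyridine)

[Ti(bipy)2(CN)2]Cl2

Ligands: 2 2,2'-bipyridine (bipy, neutral), 2 cyano (CN, -1). Ligand charge sum = -2.
With Ti in oxidation state +4, the complex ion is [Ti...]^2+.
Charge balance with chloride (-1) requires 1 complex ion per 2 chloride.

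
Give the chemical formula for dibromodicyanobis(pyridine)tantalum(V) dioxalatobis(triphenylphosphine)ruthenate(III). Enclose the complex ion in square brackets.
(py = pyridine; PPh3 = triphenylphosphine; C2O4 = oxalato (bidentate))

[TaBr2(CN)2(py)2][Ru(C2O4)2(PPh3)2]

Cation [Ta…]: ligand charges -4, Ta(V) ⇒ ion charge 1+.
Anion [Ru…]: ligand charges -4, Ru(III) ⇒ ion charge 1−.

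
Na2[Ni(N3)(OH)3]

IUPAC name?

The 2 sodium counter-ions carry a total charge of +2, so each complex ion is 2−.
Ligand charges: 1×azido (-1 each), 3×hydroxo (-1 each); total -4. So Ni + (-4) = 2−, giving Ni = +2.
Ligands are named alphabetically: azido before hydroxo.
The complex ion is anionic, so nickel takes the -ate form nickelate(II).

sodium azidotrihydroxonickelate(II)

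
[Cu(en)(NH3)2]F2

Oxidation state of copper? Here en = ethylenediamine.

2 fluoride outside the brackets (-1 each) → the complex ion is 2+.
Ligand charges: 1×en neutral; 2×NH3 neutral; sum 0.
Cu + (0) = 2+ ⇒ Cu is +2.

+2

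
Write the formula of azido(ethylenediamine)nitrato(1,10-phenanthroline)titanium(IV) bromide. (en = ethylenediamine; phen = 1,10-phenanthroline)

[Ti(en)(N3)(NO3)(phen)]Br2

Ligands: 1 ethylenediamine (en, neutral), 1 azido (N3, -1), 1 nitrato (NO3, -1), 1 1,10-phenanthroline (phen, neutral). Ligand charge sum = -2.
Charge balance with bromide (-1) requires 1 complex ion per 2 bromide.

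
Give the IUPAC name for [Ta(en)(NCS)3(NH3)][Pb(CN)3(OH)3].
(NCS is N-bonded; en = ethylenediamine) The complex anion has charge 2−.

Both ions are complex: the cation is named first with the plain metal name, the anion second with the -ate form; each ion's ligands are alphabetised independently.
The complex anion is given as 2−; its ligand charges sum to -6, so Pb = +4.
A 1:1 salt means the cation carries the equal and opposite charge, 2+.
Cation: ligand charges sum to -3; for the ion to be 2+, Ta = +5.

ammine(ethylenediamine)triisothiocyanatotantalum(V) tricyanotrihydroxoplumbate(IV)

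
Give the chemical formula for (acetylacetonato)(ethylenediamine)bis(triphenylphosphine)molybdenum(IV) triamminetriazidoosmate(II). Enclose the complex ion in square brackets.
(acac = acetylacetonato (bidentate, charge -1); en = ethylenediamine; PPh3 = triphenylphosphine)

Cation [Mo…]: ligand charges -1, Mo(IV) ⇒ ion charge 3+.
Anion [Os…]: ligand charges -3, Os(II) ⇒ ion charge 1−.

[Mo(acac)(en)(PPh3)2][Os(N3)3(NH3)3]3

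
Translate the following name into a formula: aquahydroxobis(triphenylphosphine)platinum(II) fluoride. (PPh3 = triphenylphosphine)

[Pt(H2O)(OH)(PPh3)2]F

Ligands: 2 triphenylphosphine (PPh3, neutral), 1 aqua (H2O, neutral), 1 hydroxo (OH, -1). Ligand charge sum = -1.
With Pt in oxidation state +2, the complex ion is [Pt...]^1+.
Charge balance with fluoride (-1) requires 1 complex ion per 1 fluoride.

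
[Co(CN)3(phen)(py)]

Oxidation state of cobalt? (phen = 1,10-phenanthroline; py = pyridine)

No counter-ion: the bracketed complex is neutral.
Ligand charges: 3×CN = -3; 1×phen neutral; 1×py neutral; sum -3.
Co + (-3) = 0 ⇒ Co is +3.

+3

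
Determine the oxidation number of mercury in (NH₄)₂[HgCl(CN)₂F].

+2

2 ammonium outside the brackets (+1 each) → the complex ion is 2−.
Ligand charges: 1×F = -1; 2×CN = -2; 1×Cl = -1; sum -4.
Hg + (-4) = 2− ⇒ Hg is +2.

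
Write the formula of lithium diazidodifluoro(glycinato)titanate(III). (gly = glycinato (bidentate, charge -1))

Ligands: 2 fluoro (F, -1), 1 glycinato (gly, -1), 2 azido (N3, -1). Ligand charge sum = -5.
With Ti in oxidation state +3, the complex ion is [Ti...]^2−.
Charge balance with lithium (+1) requires 1 complex ion per 2 lithium.

Li2[TiF2(gly)(N3)2]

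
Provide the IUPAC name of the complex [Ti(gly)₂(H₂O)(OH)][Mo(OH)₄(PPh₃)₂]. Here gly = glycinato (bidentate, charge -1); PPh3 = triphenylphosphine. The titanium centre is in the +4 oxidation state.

Both ions are complex: the cation is named first with the plain metal name, the anion second with the -ate form; each ion's ligands are alphabetised independently.
Ti is given as +4; the cation's ligand charges sum to -3, so the complex cation is 1+.
A 1:1 salt means the anion carries the equal and opposite charge, 1−.
Anion: ligand charges sum to -4; for the ion to be 1−, Mo = +3.

aquabis(glycinato)hydroxotitanium(IV) tetrahydroxobis(triphenylphosphine)molybdate(III)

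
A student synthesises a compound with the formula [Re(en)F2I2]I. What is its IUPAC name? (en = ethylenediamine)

The 1 iodide counter-ion carries a total charge of -1, so each complex ion is 1+.
Ligand charges: 2×iodo (-1 each), 2×fluoro (-1 each), 1×ethylenediamine (neutral); total -4. So Re + (-4) = 1+, giving Re = +5.
Ligands are named alphabetically: ethylenediamine before fluoro before iodo.

(ethylenediamine)difluorodiiodorhenium(V) iodide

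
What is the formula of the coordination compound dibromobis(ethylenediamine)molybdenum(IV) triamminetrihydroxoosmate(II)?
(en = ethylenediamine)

[MoBr2(en)2][Os(NH3)3(OH)3]2

Cation [Mo…]: ligand charges -2, Mo(IV) ⇒ ion charge 2+.
Anion [Os…]: ligand charges -3, Os(II) ⇒ ion charge 1−.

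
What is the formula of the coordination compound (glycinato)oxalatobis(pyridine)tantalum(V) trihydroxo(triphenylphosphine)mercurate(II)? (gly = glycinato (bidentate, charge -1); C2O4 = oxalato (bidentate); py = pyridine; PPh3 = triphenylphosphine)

Cation [Ta…]: ligand charges -3, Ta(V) ⇒ ion charge 2+.
Anion [Hg…]: ligand charges -3, Hg(II) ⇒ ion charge 1−.
One 2+ cation requires 2 of the 1− anion.

[Ta(C2O4)(gly)(py)2][Hg(OH)3(PPh3)]2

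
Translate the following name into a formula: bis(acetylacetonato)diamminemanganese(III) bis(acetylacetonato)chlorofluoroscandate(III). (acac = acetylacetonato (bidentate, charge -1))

Cation [Mn…]: ligand charges -2, Mn(III) ⇒ ion charge 1+.
Anion [Sc…]: ligand charges -4, Sc(III) ⇒ ion charge 1−.

[Mn(acac)2(NH3)2][Sc(acac)2ClF]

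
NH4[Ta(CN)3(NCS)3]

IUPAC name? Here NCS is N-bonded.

The 1 ammonium counter-ion carries a total charge of +1, so each complex ion is 1−.
Ligand charges: 3×cyano (-1 each), 3×isothiocyanato (-1 each); total -6. So Ta + (-6) = 1−, giving Ta = +5.
The complex ion is anionic, so tantalum takes the -ate form tantalate(V).

ammonium tricyanotriisothiocyanatotantalate(V)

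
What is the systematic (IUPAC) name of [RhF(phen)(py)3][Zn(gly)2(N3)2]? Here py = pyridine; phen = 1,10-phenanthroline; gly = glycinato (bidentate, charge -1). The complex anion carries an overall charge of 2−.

Both ions are complex: the cation is named first with the plain metal name, the anion second with the -ate form; each ion's ligands are alphabetised independently.
The complex anion is given as 2−; its ligand charges sum to -4, so Zn = +2.
A 1:1 salt means the cation carries the equal and opposite charge, 2+.
Cation: ligand charges sum to -1; for the ion to be 2+, Rh = +3.

fluoro(1,10-phenanthroline)tris(pyridine)rhodium(III) diazidobis(glycinato)zincate(II)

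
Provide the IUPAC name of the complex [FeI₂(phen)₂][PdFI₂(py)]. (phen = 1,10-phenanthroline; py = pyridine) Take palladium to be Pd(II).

Both ions are complex: the cation is named first with the plain metal name, the anion second with the -ate form; each ion's ligands are alphabetised independently.
Pd is given as +2; the anion's ligand charges sum to -3, so the complex anion is 1−.
A 1:1 salt means the cation carries the equal and opposite charge, 1+.
Cation: ligand charges sum to -2; for the ion to be 1+, Fe = +3.

diiodobis(1,10-phenanthroline)iron(III) fluorodiiodo(pyridine)palladate(II)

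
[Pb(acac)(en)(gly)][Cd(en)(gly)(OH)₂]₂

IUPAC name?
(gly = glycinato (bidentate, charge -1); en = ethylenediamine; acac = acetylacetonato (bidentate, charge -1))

(acetylacetonato)(ethylenediamine)(glycinato)lead(IV) (ethylenediamine)(glycinato)dihydroxocadmate(II)

Both ions are complex: the cation is named first with the plain metal name, the anion second with the -ate form; each ion's ligands are alphabetised independently.
Cadmium is always +2 in its complexes; the anion's ligand charges sum to -3, so the complex anion is 1−.
With 2 anions per cation, the cation must be 2×1 = 2+.
Cation: ligand charges sum to -2; for the ion to be 2+, Pb = +4.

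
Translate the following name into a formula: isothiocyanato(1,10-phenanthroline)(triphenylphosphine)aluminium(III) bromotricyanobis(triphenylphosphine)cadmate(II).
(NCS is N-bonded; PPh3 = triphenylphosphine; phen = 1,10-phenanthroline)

Cation [Al…]: ligand charges -1, Al(III) ⇒ ion charge 2+.
Anion [Cd…]: ligand charges -4, Cd(II) ⇒ ion charge 2−.
One 2+ cation balances one 2− anion.

[Al(NCS)(phen)(PPh3)][CdBr(CN)3(PPh3)2]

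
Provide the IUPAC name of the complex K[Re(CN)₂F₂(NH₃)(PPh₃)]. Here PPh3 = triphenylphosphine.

potassium amminedicyanodifluoro(triphenylphosphine)rhenate(III)

The 1 potassium counter-ion carries a total charge of +1, so each complex ion is 1−.
Ligand charges: 1×triphenylphosphine (neutral), 1×ammine (neutral), 2×cyano (-1 each), 2×fluoro (-1 each); total -4. So Re + (-4) = 1−, giving Re = +3.
Ligands are named alphabetically: ammine before cyano before fluoro before triphenylphosphine.
The complex ion is anionic, so rhenium takes the -ate form rhenate(III).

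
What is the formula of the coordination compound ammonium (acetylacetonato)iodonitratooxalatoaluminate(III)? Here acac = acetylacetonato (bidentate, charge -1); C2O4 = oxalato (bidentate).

Ligands: 1 acetylacetonato (acac, -1), 1 iodo (I, -1), 1 oxalato (C2O4, -2), 1 nitrato (NO3, -1). Ligand charge sum = -5.
With Al in oxidation state +3, the complex ion is [Al...]^2−.
Charge balance with ammonium (+1) requires 1 complex ion per 2 ammonium.

(NH4)2[Al(acac)(C2O4)I(NO3)]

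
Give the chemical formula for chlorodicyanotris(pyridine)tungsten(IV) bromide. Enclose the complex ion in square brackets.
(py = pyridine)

Ligands: 2 cyano (CN, -1), 3 pyridine (py, neutral), 1 chloro (Cl, -1). Ligand charge sum = -3.
With W in oxidation state +4, the complex ion is [W...]^1+.
Charge balance with bromide (-1) requires 1 complex ion per 1 bromide.

[WCl(CN)2(py)3]Br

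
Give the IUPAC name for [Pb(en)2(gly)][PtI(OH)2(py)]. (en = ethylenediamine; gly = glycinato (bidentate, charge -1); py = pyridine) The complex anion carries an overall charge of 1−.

The complex anion is given as 1−; its ligand charges sum to -3, so Pt = +2.
A 1:1 salt means the cation carries the equal and opposite charge, 1+.
Cation: ligand charges sum to -1; for the ion to be 1+, Pb = +2.

bis(ethylenediamine)(glycinato)lead(II) dihydroxoiodo(pyridine)platinate(II)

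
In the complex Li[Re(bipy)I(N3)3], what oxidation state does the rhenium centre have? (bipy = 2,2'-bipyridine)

1 lithium outside the brackets (+1 each) → the complex ion is 1−.
Ligand charges: 1×bipy neutral; 3×N3 = -3; 1×I = -1; sum -4.
Re + (-4) = 1− ⇒ Re is +3.

+3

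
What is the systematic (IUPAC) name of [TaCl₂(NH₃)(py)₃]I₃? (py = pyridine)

amminedichlorotris(pyridine)tantalum(V) iodide

The 3 iodide counter-ions carry a total charge of -3, so each complex ion is 3+.
Ligand charges: 1×ammine (neutral), 2×chloro (-1 each), 3×pyridine (neutral); total -2. So Ta + (-2) = 3+, giving Ta = +5.
Ligands are named alphabetically: ammine before chloro before pyridine.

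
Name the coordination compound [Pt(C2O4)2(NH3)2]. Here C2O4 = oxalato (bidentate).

diamminedioxalatoplatinum(IV)

There is no counter-ion, so the complex is neutral overall.
Ligand charges: 2×oxalato (-2 each), 2×ammine (neutral); total -4. So Pt + (-4) = 0, giving Pt = +4.
Ligands are named alphabetically: ammine before oxalato.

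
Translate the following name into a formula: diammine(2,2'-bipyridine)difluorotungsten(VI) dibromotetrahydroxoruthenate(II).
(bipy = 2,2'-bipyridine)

Cation [W…]: ligand charges -2, W(VI) ⇒ ion charge 4+.
Anion [Ru…]: ligand charges -6, Ru(II) ⇒ ion charge 4−.

[W(bipy)F2(NH3)2][RuBr2(OH)4]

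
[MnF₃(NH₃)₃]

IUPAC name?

triamminetrifluoromanganese(III)

There is no counter-ion, so the complex is neutral overall.
Ligand charges: 3×ammine (neutral), 3×fluoro (-1 each); total -3. So Mn + (-3) = 0, giving Mn = +3.
Ligands are named alphabetically: ammine before fluoro.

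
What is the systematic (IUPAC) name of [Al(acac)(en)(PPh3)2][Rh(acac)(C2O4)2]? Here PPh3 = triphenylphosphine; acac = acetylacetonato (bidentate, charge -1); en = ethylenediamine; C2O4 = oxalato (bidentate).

(acetylacetonato)(ethylenediamine)bis(triphenylphosphine)aluminium(III) (acetylacetonato)dioxalatorhodate(III)

Aluminium is always +3 in its complexes; the cation's ligand charges sum to -1, so the complex cation is 2+.
A 1:1 salt means the anion carries the equal and opposite charge, 2−.
Anion: ligand charges sum to -5; for the ion to be 2−, Rh = +3.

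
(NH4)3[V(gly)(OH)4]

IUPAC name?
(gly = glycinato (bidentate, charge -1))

The 3 ammonium counter-ions carry a total charge of +3, so each complex ion is 3−.
Ligand charges: 4×hydroxo (-1 each), 1×glycinato (-1 each); total -5. So V + (-5) = 3−, giving V = +2.
The complex ion is anionic, so vanadium takes the -ate form vanadate(II).

ammonium (glycinato)tetrahydroxovanadate(II)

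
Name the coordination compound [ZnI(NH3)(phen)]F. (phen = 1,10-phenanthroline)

ammineiodo(1,10-phenanthroline)zinc(II) fluoride

The 1 fluoride counter-ion carries a total charge of -1, so each complex ion is 1+.
Ligand charges: 1×iodo (-1 each), 1×ammine (neutral), 1×1,10-phenanthroline (neutral); total -1. So Zn + (-1) = 1+, giving Zn = +2.
Ligands are named alphabetically: ammine before iodo before phenanthroline.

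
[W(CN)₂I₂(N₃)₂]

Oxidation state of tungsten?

No counter-ion: the bracketed complex is neutral.
Ligand charges: 2×I = -2; 2×CN = -2; 2×N3 = -2; sum -6.
W + (-6) = 0 ⇒ W is +6.

+6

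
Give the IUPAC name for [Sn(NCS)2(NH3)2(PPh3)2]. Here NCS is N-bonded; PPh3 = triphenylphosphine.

There is no counter-ion, so the complex is neutral overall.
Ligand charges: 2×ammine (neutral), 2×isothiocyanato (-1 each), 2×triphenylphosphine (neutral); total -2. So Sn + (-2) = 0, giving Sn = +2.
Ligands are named alphabetically: ammine before isothiocyanato before triphenylphosphine.

diamminediisothiocyanatobis(triphenylphosphine)tin(II)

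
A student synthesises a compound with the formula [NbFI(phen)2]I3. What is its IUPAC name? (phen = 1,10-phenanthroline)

fluoroiodobis(1,10-phenanthroline)niobium(V) iodide

The 3 iodide counter-ions carry a total charge of -3, so each complex ion is 3+.
Ligand charges: 1×fluoro (-1 each), 2×1,10-phenanthroline (neutral), 1×iodo (-1 each); total -2. So Nb + (-2) = 3+, giving Nb = +5.
Ligands are named alphabetically: fluoro before iodo before phenanthroline.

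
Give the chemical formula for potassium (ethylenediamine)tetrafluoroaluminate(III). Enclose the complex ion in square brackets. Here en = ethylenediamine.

K[Al(en)F4]

Ligands: 4 fluoro (F, -1), 1 ethylenediamine (en, neutral). Ligand charge sum = -4.
With Al in oxidation state +3, the complex ion is [Al...]^1−.
Charge balance with potassium (+1) requires 1 complex ion per 1 potassium.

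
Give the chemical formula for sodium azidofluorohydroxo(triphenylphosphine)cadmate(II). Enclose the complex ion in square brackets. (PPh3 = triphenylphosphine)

Ligands: 1 azido (N3, -1), 1 triphenylphosphine (PPh3, neutral), 1 hydroxo (OH, -1), 1 fluoro (F, -1). Ligand charge sum = -3.
Charge balance with sodium (+1) requires 1 complex ion per 1 sodium.

Na[CdF(N3)(OH)(PPh3)]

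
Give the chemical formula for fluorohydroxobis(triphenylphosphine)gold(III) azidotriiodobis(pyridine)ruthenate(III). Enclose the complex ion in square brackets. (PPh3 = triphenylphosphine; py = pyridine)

[AuF(OH)(PPh3)2][RuI3(N3)(py)2]

Cation [Au…]: ligand charges -2, Au(III) ⇒ ion charge 1+.
Anion [Ru…]: ligand charges -4, Ru(III) ⇒ ion charge 1−.
One 1+ cation balances one 1− anion.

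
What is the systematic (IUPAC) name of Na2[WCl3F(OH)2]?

The 2 sodium counter-ions carry a total charge of +2, so each complex ion is 2−.
Ligand charges: 3×chloro (-1 each), 2×hydroxo (-1 each), 1×fluoro (-1 each); total -6. So W + (-6) = 2−, giving W = +4.
The complex ion is anionic, so tungsten takes the -ate form tungstate(IV).

sodium trichlorofluorodihydroxotungstate(IV)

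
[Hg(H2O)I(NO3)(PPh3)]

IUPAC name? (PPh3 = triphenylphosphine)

There is no counter-ion, so the complex is neutral overall.
Ligand charges: 1×nitrato (-1 each), 1×aqua (neutral), 1×iodo (-1 each), 1×triphenylphosphine (neutral); total -2. So Hg + (-2) = 0, giving Hg = +2.
Ligands are named alphabetically: aqua before iodo before nitrato before triphenylphosphine.

aquaiodonitrato(triphenylphosphine)mercury(II)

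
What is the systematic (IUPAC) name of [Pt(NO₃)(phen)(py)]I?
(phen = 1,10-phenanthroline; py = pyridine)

nitrato(1,10-phenanthroline)(pyridine)platinum(II) iodide

The 1 iodide counter-ion carries a total charge of -1, so each complex ion is 1+.
Ligand charges: 1×1,10-phenanthroline (neutral), 1×pyridine (neutral), 1×nitrato (-1 each); total -1. So Pt + (-1) = 1+, giving Pt = +2.
Ligands are named alphabetically: nitrato before phenanthroline before pyridine.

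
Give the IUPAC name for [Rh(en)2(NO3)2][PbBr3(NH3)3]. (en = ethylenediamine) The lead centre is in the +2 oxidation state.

bis(ethylenediamine)dinitratorhodium(III) triamminetribromoplumbate(II)

Pb is given as +2; the anion's ligand charges sum to -3, so the complex anion is 1−.
A 1:1 salt means the cation carries the equal and opposite charge, 1+.
Cation: ligand charges sum to -2; for the ion to be 1+, Rh = +3.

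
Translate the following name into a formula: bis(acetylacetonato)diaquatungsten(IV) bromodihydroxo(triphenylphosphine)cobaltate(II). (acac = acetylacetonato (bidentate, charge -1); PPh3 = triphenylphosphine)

[W(acac)2(H2O)2][CoBr(OH)2(PPh3)]2

Cation [W…]: ligand charges -2, W(IV) ⇒ ion charge 2+.
Anion [Co…]: ligand charges -3, Co(II) ⇒ ion charge 1−.
One 2+ cation requires 2 of the 1− anion.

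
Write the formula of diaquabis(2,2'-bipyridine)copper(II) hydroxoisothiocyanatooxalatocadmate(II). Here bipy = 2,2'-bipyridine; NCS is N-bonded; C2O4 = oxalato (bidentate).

[Cu(bipy)2(H2O)2][Cd(C2O4)(NCS)(OH)]

Cation [Cu…]: ligand charges 0, Cu(II) ⇒ ion charge 2+.
Anion [Cd…]: ligand charges -4, Cd(II) ⇒ ion charge 2−.
One 2+ cation balances one 2− anion.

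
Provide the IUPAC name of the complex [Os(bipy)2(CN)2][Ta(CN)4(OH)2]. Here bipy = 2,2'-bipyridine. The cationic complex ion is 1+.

bis(2,2'-bipyridine)dicyanoosmium(III) tetracyanodihydroxotantalate(V)

The complex cation is given as 1+; its ligand charges sum to -2, so Os = +3.
A 1:1 salt means the anion carries the equal and opposite charge, 1−.
Anion: ligand charges sum to -6; for the ion to be 1−, Ta = +5.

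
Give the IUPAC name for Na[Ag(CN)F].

The 1 sodium counter-ion carries a total charge of +1, so each complex ion is 1−.
Ligand charges: 1×cyano (-1 each), 1×fluoro (-1 each); total -2. So Ag + (-2) = 1−, giving Ag = +1.
Ligands are named alphabetically: cyano before fluoro.
The complex ion is anionic, so silver takes the -ate form argentate(I).

sodium cyanofluoroargentate(I)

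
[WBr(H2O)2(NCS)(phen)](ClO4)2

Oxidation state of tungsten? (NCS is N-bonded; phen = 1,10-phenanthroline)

+4

2 perchlorate outside the brackets (-1 each) → the complex ion is 2+.
Ligand charges: 2×H2O neutral; 1×Br = -1; 1×NCS = -1; 1×phen neutral; sum -2.
W + (-2) = 2+ ⇒ W is +4.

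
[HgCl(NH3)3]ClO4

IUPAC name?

The 1 perchlorate counter-ion carries a total charge of -1, so each complex ion is 1+.
Ligand charges: 1×chloro (-1 each), 3×ammine (neutral); total -1. So Hg + (-1) = 1+, giving Hg = +2.
Ligands are named alphabetically: ammine before chloro.

triamminechloromercury(II) perchlorate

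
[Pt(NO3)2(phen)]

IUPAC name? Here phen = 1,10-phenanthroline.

dinitrato(1,10-phenanthroline)platinum(II)

There is no counter-ion, so the complex is neutral overall.
Ligand charges: 2×nitrato (-1 each), 1×1,10-phenanthroline (neutral); total -2. So Pt + (-2) = 0, giving Pt = +2.
Ligands are named alphabetically: nitrato before phenanthroline.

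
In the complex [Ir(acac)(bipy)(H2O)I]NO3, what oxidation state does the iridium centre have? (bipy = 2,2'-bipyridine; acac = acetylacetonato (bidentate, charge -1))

+3

1 nitrate outside the brackets (-1 each) → the complex ion is 1+.
Ligand charges: 1×H2O neutral; 1×bipy neutral; 1×acac = -1; 1×I = -1; sum -2.
Ir + (-2) = 1+ ⇒ Ir is +3.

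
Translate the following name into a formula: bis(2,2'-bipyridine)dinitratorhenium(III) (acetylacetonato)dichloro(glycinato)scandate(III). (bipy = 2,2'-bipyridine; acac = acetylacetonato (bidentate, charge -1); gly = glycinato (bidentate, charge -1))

[Re(bipy)2(NO3)2][Sc(acac)Cl2(gly)]

Cation [Re…]: ligand charges -2, Re(III) ⇒ ion charge 1+.
Anion [Sc…]: ligand charges -4, Sc(III) ⇒ ion charge 1−.
One 1+ cation balances one 1− anion.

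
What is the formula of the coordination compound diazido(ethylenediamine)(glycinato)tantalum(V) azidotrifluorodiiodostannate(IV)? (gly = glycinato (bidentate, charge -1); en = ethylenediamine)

[Ta(en)(gly)(N3)2][SnF3I2(N3)]

Cation [Ta…]: ligand charges -3, Ta(V) ⇒ ion charge 2+.
Anion [Sn…]: ligand charges -6, Sn(IV) ⇒ ion charge 2−.
One 2+ cation balances one 2− anion.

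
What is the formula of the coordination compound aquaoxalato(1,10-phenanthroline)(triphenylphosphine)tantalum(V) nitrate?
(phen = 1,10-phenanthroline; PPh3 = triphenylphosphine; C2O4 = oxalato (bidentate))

[Ta(C2O4)(H2O)(phen)(PPh3)](NO3)3

Ligands: 1 aqua (H2O, neutral), 1 1,10-phenanthroline (phen, neutral), 1 triphenylphosphine (PPh3, neutral), 1 oxalato (C2O4, -2). Ligand charge sum = -2.
With Ta in oxidation state +5, the complex ion is [Ta...]^3+.
Charge balance with nitrate (-1) requires 1 complex ion per 3 nitrate.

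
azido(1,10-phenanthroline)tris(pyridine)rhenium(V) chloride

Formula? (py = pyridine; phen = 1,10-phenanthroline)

[Re(N3)(phen)(py)3]Cl4

Ligands: 3 pyridine (py, neutral), 1 1,10-phenanthroline (phen, neutral), 1 azido (N3, -1). Ligand charge sum = -1.
Charge balance with chloride (-1) requires 1 complex ion per 4 chloride.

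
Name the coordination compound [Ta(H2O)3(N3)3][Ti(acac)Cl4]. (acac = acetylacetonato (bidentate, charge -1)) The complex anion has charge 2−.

triaquatriazidotantalum(V) (acetylacetonato)tetrachlorotitanate(III)

The complex anion is given as 2−; its ligand charges sum to -5, so Ti = +3.
A 1:1 salt means the cation carries the equal and opposite charge, 2+.
Cation: ligand charges sum to -3; for the ion to be 2+, Ta = +5.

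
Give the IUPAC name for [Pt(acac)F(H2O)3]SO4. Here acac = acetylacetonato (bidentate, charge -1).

The 1 sulfate counter-ion carries a total charge of -2, so each complex ion is 2+.
Ligand charges: 1×acetylacetonato (-1 each), 3×aqua (neutral), 1×fluoro (-1 each); total -2. So Pt + (-2) = 2+, giving Pt = +4.
Ligands are named alphabetically: acetylacetonato before aqua before fluoro.

(acetylacetonato)triaquafluoroplatinum(IV) sulfate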